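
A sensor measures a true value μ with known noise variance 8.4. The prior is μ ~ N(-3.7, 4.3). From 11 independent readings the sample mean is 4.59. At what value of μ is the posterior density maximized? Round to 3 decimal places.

Posterior for μ is Normal. Precision-weighted mean: (1/4.3·-3.7 + 11/8.4·4.59) / (1/4.3 + 11/8.4) = 3.340.
A Normal posterior is symmetric, so mode = mean.
This is the posterior mode — the MAP estimate.

3.340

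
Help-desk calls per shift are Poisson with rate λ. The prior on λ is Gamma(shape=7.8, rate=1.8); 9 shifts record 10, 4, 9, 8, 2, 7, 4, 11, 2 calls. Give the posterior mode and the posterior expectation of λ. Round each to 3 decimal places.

Σ counts = 57. Posterior: Gamma(shape = 7.8+57 = 64.8, rate = 1.8+9 = 10.8).
Mode = (α−1)/β = 63.8/10.8 = 5.907.
Mean = α/β = 64.8/10.8 = 6.000.
The posterior is right-skewed, so the mean exceeds the mode.

MAP: 5.907. Posterior mean: 6.000.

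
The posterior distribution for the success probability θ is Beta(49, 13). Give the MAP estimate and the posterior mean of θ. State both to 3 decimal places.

MAP = 0.800, posterior mean = 0.790

Mode = (49−1)/(49+13−2) = 48/60 = 0.800.
Mean = 49/(49+13) = 49/62 = 0.790.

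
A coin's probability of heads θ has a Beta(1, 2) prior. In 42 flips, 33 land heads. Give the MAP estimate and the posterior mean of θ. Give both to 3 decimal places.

Posterior: Beta(1+33, 2+9) = Beta(34, 11).
Mode = (34−1)/(34+11−2) = 33/43 = 0.767.
Mean = 34/(34+11) = 34/45 = 0.756.
Left-skewed posterior ⇒ mean < mode.

MAP estimate = 0.767, posterior mean = 0.756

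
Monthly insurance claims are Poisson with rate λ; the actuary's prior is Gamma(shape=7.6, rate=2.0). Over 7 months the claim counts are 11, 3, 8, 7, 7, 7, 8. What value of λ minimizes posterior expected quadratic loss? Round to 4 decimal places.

6.5111

Σ counts = 51. Posterior: Gamma(shape = 7.6+51 = 58.6, rate = 2.0+7 = 9.0).
Mode = (α−1)/β = 57.6/9.0 = 6.4000.
Mean = α/β = 58.6/9.0 = 6.5111.
Quadratic loss ⇒ the optimal estimator is the posterior mean.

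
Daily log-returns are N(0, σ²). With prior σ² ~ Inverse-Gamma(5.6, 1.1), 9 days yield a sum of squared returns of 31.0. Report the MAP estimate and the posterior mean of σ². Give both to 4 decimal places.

Posterior: Inverse-Gamma(shape = 5.6+9/2 = 10.1, scale = 1.1+31.0/2 = 16.6).
Mode = β/(α+1) = 16.6/11.1 = 1.4955.
Mean = β/(α−1) = 16.6/9.1 = 1.8242.

σ²_MAP = 1.4955, E[σ²|data] = 1.8242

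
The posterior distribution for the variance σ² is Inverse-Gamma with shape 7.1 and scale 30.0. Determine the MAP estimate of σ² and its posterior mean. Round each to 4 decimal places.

MAP estimate = 3.7037, posterior mean = 4.9180

Mode = β/(α+1) = 30.0/8.1 = 3.7037.
Mean = β/(α−1) = 30.0/6.1 = 4.9180.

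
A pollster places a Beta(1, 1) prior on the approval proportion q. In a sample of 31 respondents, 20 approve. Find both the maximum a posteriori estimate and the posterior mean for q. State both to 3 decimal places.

Posterior: Beta(1+20, 1+11) = Beta(21, 12).
Mode = (21−1)/(21+12−2) = 20/31 = 0.645.
With a flat prior the MAP equals the MLE, 20/31.
Mean = 21/(21+12) = 21/33 = 0.636.

MAP = 0.645; posterior mean = 0.636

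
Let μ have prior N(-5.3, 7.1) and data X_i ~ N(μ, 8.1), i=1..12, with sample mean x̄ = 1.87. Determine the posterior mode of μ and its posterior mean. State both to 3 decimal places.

Posterior for μ is Normal. Precision-weighted mean: (1/7.1·-5.3 + 12/8.1·1.87) / (1/7.1 + 12/8.1) = 1.248.
A Normal posterior is symmetric, so mode = mean.

MAP = 1.248; posterior mean = 1.248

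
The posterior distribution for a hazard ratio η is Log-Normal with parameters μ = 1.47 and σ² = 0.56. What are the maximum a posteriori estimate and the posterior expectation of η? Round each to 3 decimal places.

η_MAP = 2.484, E[η|data] = 5.755

Mode = exp(μ − σ²) = exp(0.91) = 2.484.
Mean = exp(μ + σ²/2) = exp(1.750) = 5.755.
The mean is pulled above the mode by the posterior's right skew.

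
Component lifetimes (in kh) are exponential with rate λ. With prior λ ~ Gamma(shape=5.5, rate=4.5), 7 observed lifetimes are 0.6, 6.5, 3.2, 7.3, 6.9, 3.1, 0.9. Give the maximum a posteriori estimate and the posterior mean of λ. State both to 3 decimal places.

MAP = 0.348, posterior mean = 0.379

Σ times = 28.5. Posterior: Gamma(shape = 5.5+7 = 12.5, rate = 4.5+28.5 = 33.0).
Mode = (α−1)/β = 11.5/33.0 = 0.348.
Mean = α/β = 12.5/33.0 = 0.379.
The posterior is right-skewed, so the mean exceeds the mode.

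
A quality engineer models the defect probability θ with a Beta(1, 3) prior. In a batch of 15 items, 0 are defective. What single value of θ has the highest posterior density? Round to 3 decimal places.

0.000

Posterior: Beta(1+0, 3+15) = Beta(1, 18).
Since α = 1 ≤ 1 and β > 1, the Beta density is monotone decreasing on [0,1]; the mode is at 0.
Mean = 1/(1+18) = 0.053.
This is the posterior mode — the MAP estimate.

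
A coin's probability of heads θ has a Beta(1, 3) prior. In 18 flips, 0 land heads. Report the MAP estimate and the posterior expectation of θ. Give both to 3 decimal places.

MAP: 0.000. Posterior mean: 0.045.

Posterior: Beta(1+0, 3+18) = Beta(1, 21).
Since α = 1 ≤ 1 and β > 1, the Beta density is monotone decreasing on [0,1]; the mode is at 0.
Mean = 1/(1+21) = 0.045.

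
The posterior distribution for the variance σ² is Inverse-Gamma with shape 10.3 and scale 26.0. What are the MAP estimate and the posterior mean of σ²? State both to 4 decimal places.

MAP estimate = 2.3009, posterior mean = 2.7957

Mode = β/(α+1) = 26.0/11.3 = 2.3009.
Mean = β/(α−1) = 26.0/9.3 = 2.7957.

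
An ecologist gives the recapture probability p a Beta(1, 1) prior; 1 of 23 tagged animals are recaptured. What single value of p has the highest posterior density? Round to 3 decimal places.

0.043

Posterior: Beta(1+1, 1+22) = Beta(2, 23).
Mode = (2−1)/(2+23−2) = 1/23 = 0.043.
Mean = 2/(2+23) = 2/25 = 0.080.
This is the posterior mode — the MAP estimate.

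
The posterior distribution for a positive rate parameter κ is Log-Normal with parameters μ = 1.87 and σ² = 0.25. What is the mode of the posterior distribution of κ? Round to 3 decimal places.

Mode = exp(μ − σ²) = exp(1.62) = 5.053.
Mean = exp(μ + σ²/2) = exp(1.995) = 7.352.
This is the posterior mode — the MAP estimate.

5.053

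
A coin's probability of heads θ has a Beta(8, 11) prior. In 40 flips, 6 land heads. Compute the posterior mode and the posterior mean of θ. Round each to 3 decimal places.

MAP = 0.228; posterior mean = 0.237

Posterior: Beta(8+6, 11+34) = Beta(14, 45).
Mode = (14−1)/(14+45−2) = 13/57 = 0.228.
Mean = 14/(14+45) = 14/59 = 0.237.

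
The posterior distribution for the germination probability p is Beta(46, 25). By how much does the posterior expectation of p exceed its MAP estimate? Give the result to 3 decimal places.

-0.004

Mode = (46−1)/(46+25−2) = 45/69 = 0.652.
Mean = 46/(46+25) = 46/71 = 0.648.
Difference = 0.648 − 0.652 = -0.004.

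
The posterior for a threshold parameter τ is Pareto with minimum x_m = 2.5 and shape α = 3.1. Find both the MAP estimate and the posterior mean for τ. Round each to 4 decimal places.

MAP = 2.5000, posterior mean = 3.6905

The Pareto density is strictly decreasing on [x_m, ∞), so the mode is x_m = 2.5000.
Mean = α·x_m/(α−1) = 3.1·2.5/2.1 = 3.6905.
Mean > mode: the posterior has a right tail.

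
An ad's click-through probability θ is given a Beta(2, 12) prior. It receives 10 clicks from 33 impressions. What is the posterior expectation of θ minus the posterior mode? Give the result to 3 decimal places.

Posterior: Beta(2+10, 12+23) = Beta(12, 35).
Mode = (12−1)/(12+35−2) = 11/45 = 0.244.
Mean = 12/(12+35) = 12/47 = 0.255.
Difference = 0.255 − 0.244 = 0.011.

0.011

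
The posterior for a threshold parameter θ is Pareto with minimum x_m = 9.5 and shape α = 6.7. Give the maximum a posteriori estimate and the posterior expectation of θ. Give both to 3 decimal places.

MAP = 9.500; posterior mean = 11.167

The Pareto density is strictly decreasing on [x_m, ∞), so the mode is x_m = 9.500.
Mean = α·x_m/(α−1) = 6.7·9.5/5.7 = 11.167.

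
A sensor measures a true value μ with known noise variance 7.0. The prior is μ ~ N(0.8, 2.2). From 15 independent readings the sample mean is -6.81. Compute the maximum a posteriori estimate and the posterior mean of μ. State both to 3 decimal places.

MAP: -5.478. Posterior mean: -5.478.

Posterior for μ is Normal. Precision-weighted mean: (1/2.2·0.8 + 15/7.0·-6.81) / (1/2.2 + 15/7.0) = -5.478.
A Normal posterior is symmetric, so mode = mean.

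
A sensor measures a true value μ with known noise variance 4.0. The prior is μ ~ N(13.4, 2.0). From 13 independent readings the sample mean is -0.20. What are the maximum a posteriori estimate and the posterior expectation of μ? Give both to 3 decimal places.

MAP = 1.613; posterior mean = 1.613

Posterior for μ is Normal. Precision-weighted mean: (1/2.0·13.4 + 13/4.0·-0.20) / (1/2.0 + 13/4.0) = 1.613.
A Normal posterior is symmetric, so mode = mean.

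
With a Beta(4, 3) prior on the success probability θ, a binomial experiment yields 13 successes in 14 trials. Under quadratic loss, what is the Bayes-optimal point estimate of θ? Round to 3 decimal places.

0.810

Posterior: Beta(4+13, 3+1) = Beta(17, 4).
Mode = (17−1)/(17+4−2) = 16/19 = 0.842.
Mean = 17/(17+4) = 17/21 = 0.810.
Quadratic loss ⇒ the optimal estimator is the posterior mean.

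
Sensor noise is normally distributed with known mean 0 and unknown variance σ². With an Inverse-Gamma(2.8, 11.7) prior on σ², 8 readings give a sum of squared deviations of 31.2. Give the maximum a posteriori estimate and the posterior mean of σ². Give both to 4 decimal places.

Posterior: Inverse-Gamma(shape = 2.8+8/2 = 6.8, scale = 11.7+31.2/2 = 27.3).
Mode = β/(α+1) = 27.3/7.8 = 3.5000.
Mean = β/(α−1) = 27.3/5.8 = 4.7069.
The mean is pulled above the mode by the posterior's right skew.

σ²_MAP = 3.5000, E[σ²|data] = 4.7069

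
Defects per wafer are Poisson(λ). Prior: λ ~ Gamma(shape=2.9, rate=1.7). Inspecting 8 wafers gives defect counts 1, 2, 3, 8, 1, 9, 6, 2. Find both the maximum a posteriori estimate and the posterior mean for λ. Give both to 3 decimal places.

Σ counts = 32. Posterior: Gamma(shape = 2.9+32 = 34.9, rate = 1.7+8 = 9.7).
Mode = (α−1)/β = 33.9/9.7 = 3.495.
Mean = α/β = 34.9/9.7 = 3.598.

λ_MAP = 3.495, E[λ|data] = 3.598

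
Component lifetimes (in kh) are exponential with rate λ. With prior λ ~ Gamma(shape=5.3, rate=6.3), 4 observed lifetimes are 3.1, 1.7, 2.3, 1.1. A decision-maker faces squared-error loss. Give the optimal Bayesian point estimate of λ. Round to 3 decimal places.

0.641

Σ times = 8.2. Posterior: Gamma(shape = 5.3+4 = 9.3, rate = 6.3+8.2 = 14.5).
Mode = (α−1)/β = 8.3/14.5 = 0.572.
Mean = α/β = 9.3/14.5 = 0.641.
Squared-error loss ⇒ the optimal estimator is the posterior mean.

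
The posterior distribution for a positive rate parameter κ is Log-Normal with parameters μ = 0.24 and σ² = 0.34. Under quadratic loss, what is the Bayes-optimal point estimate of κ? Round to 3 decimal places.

Mode = exp(μ − σ²) = exp(-0.10) = 0.905.
Mean = exp(μ + σ²/2) = exp(0.410) = 1.507.
Quadratic loss ⇒ the optimal estimator is the posterior mean.

1.507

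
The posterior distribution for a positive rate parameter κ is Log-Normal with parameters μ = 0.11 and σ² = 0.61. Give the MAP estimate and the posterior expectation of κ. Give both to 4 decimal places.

MAP: 0.6065. Posterior mean: 1.5144.

Mode = exp(μ − σ²) = exp(-0.50) = 0.6065.
Mean = exp(μ + σ²/2) = exp(0.415) = 1.5144.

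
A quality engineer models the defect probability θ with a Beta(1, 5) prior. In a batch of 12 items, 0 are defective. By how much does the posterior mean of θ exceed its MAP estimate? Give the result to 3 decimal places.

0.056

Posterior: Beta(1+0, 5+12) = Beta(1, 17).
Since α = 1 ≤ 1 and β > 1, the Beta density is monotone decreasing on [0,1]; the mode is at 0.
Mean = 1/(1+17) = 0.056.
Difference = 0.056 − 0.000 = 0.056.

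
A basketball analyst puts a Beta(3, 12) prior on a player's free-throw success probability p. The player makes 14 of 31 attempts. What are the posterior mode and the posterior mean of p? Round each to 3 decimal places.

MAP = 0.364; posterior mean = 0.370

Posterior: Beta(3+14, 12+17) = Beta(17, 29).
Mode = (17−1)/(17+29−2) = 16/44 = 0.364.
Mean = 17/(17+29) = 17/46 = 0.370.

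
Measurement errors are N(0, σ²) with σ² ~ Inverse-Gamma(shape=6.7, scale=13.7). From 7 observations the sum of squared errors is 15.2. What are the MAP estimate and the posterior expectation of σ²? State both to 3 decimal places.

Posterior: Inverse-Gamma(shape = 6.7+7/2 = 10.2, scale = 13.7+15.2/2 = 21.3).
Mode = β/(α+1) = 21.3/11.2 = 1.902.
Mean = β/(α−1) = 21.3/9.2 = 2.315.

MAP = 1.902; posterior mean = 2.315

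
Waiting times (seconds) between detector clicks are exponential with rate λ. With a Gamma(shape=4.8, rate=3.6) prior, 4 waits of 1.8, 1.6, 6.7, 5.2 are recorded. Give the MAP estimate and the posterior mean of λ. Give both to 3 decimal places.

MAP = 0.413; posterior mean = 0.466

Σ times = 15.3. Posterior: Gamma(shape = 4.8+4 = 8.8, rate = 3.6+15.3 = 18.9).
Mode = (α−1)/β = 7.8/18.9 = 0.413.
Mean = α/β = 8.8/18.9 = 0.466.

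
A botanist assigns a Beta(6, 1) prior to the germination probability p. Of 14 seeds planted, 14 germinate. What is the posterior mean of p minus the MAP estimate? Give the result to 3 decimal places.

-0.048

Posterior: Beta(6+14, 1+0) = Beta(20, 1).
Since β = 1 ≤ 1 and α > 1, the Beta density is monotone increasing on [0,1]; the mode is at 1.
Mean = 20/(20+1) = 0.952.
Difference = 0.952 − 1.000 = -0.048.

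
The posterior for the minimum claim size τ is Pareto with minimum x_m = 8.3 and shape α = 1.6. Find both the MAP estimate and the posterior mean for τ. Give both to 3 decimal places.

The Pareto density is strictly decreasing on [x_m, ∞), so the mode is x_m = 8.300.
Mean = α·x_m/(α−1) = 1.6·8.3/0.6 = 22.133.
Mean > mode: the posterior has a right tail.

MAP: 8.300. Posterior mean: 22.133.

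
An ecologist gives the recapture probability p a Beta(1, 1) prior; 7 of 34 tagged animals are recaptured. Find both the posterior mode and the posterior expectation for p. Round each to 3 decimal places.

posterior mode = 0.206, posterior expectation = 0.222

Posterior: Beta(1+7, 1+27) = Beta(8, 28).
Mode = (8−1)/(8+28−2) = 7/34 = 0.206.
With a flat prior the MAP equals the MLE, 7/34.
Mean = 8/(8+28) = 8/36 = 0.222.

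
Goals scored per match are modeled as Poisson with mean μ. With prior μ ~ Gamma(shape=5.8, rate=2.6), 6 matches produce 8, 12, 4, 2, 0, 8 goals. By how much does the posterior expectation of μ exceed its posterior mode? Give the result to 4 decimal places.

Σ counts = 34. Posterior: Gamma(shape = 5.8+34 = 39.8, rate = 2.6+6 = 8.6).
Mode = (α−1)/β = 38.8/8.6 = 4.5116.
Mean = α/β = 39.8/8.6 = 4.6279.
Difference = 4.6279 − 4.5116 = 0.1163.
The posterior is right-skewed, so the mean exceeds the mode.

0.1163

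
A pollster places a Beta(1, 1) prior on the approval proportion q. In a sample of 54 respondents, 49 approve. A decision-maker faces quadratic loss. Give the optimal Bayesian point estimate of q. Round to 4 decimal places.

Posterior: Beta(1+49, 1+5) = Beta(50, 6).
Mode = (50−1)/(50+6−2) = 49/54 = 0.9074.
With a flat prior the MAP equals the MLE, 49/54.
Mean = 50/(50+6) = 50/56 = 0.8929.
Quadratic loss ⇒ the optimal estimator is the posterior mean.

0.8929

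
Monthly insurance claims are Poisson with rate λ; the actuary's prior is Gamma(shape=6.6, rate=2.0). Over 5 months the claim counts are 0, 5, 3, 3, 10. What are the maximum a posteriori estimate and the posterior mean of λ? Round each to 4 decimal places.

Σ counts = 21. Posterior: Gamma(shape = 6.6+21 = 27.6, rate = 2.0+5 = 7.0).
Mode = (α−1)/β = 26.6/7.0 = 3.8000.
Mean = α/β = 27.6/7.0 = 3.9429.

MAP: 3.8000. Posterior mean: 3.9429.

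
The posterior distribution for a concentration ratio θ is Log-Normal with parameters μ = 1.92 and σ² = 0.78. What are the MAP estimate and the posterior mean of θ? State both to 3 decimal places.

MAP = 3.127, posterior mean = 10.074

Mode = exp(μ − σ²) = exp(1.14) = 3.127.
Mean = exp(μ + σ²/2) = exp(2.310) = 10.074.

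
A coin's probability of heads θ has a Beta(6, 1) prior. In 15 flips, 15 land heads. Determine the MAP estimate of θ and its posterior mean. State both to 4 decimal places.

MAP = 1.0000; posterior mean = 0.9545

Posterior: Beta(6+15, 1+0) = Beta(21, 1).
Since β = 1 ≤ 1 and α > 1, the Beta density is monotone increasing on [0,1]; the mode is at 1.
Mean = 21/(21+1) = 0.9545.
Mode > mean: the posterior has a left tail.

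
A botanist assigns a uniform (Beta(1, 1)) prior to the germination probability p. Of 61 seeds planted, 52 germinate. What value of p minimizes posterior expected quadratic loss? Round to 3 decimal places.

0.841

Posterior: Beta(1+52, 1+9) = Beta(53, 10).
Mode = (53−1)/(53+10−2) = 52/61 = 0.852.
With a flat prior the MAP equals the MLE, 52/61.
Mean = 53/(53+10) = 53/63 = 0.841.
Quadratic loss ⇒ the optimal estimator is the posterior mean.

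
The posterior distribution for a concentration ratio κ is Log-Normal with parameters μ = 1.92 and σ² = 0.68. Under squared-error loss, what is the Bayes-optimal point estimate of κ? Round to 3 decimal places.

9.583

Mode = exp(μ − σ²) = exp(1.24) = 3.456.
Mean = exp(μ + σ²/2) = exp(2.260) = 9.583.
Squared-error loss ⇒ the optimal estimator is the posterior mean.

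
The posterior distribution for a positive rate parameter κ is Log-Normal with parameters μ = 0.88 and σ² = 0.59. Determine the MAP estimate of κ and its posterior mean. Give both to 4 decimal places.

Mode = exp(μ − σ²) = exp(0.29) = 1.3364.
Mean = exp(μ + σ²/2) = exp(1.175) = 3.2381.

MAP = 1.3364, posterior mean = 3.2381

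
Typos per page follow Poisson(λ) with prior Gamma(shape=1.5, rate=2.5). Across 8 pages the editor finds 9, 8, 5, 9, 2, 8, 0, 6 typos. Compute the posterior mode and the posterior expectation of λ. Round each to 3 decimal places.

MAP = 4.524, posterior mean = 4.619

Σ counts = 47. Posterior: Gamma(shape = 1.5+47 = 48.5, rate = 2.5+8 = 10.5).
Mode = (α−1)/β = 47.5/10.5 = 4.524.
Mean = α/β = 48.5/10.5 = 4.619.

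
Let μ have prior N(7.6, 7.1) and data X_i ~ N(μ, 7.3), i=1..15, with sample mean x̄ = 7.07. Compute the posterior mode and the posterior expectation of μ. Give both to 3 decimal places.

Posterior for μ is Normal. Precision-weighted mean: (1/7.1·7.6 + 15/7.3·7.07) / (1/7.1 + 15/7.3) = 7.104.
A Normal posterior is symmetric, so mode = mean.

MAP = 7.104, posterior mean = 7.104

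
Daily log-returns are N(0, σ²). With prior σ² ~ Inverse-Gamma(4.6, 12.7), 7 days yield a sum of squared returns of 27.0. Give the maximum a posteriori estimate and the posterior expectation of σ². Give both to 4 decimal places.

MAP = 2.8791, posterior mean = 3.6901

Posterior: Inverse-Gamma(shape = 4.6+7/2 = 8.1, scale = 12.7+27.0/2 = 26.2).
Mode = β/(α+1) = 26.2/9.1 = 2.8791.
Mean = β/(α−1) = 26.2/7.1 = 3.6901.
The mean is pulled above the mode by the posterior's right skew.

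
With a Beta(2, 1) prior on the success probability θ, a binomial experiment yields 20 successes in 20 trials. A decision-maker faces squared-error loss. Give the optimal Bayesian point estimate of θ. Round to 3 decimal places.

0.957

Posterior: Beta(2+20, 1+0) = Beta(22, 1).
Since β = 1 ≤ 1 and α > 1, the Beta density is monotone increasing on [0,1]; the mode is at 1.
Mean = 22/(22+1) = 0.957.
Squared-error loss ⇒ the optimal estimator is the posterior mean.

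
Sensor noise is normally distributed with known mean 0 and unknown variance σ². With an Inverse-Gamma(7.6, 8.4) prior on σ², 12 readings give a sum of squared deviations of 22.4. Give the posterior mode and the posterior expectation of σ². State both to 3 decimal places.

MAP: 1.342. Posterior mean: 1.556.

Posterior: Inverse-Gamma(shape = 7.6+12/2 = 13.6, scale = 8.4+22.4/2 = 19.6).
Mode = β/(α+1) = 19.6/14.6 = 1.342.
Mean = β/(α−1) = 19.6/12.6 = 1.556.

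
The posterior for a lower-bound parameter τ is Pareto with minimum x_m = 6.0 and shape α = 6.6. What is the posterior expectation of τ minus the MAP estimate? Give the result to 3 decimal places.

The Pareto density is strictly decreasing on [x_m, ∞), so the mode is x_m = 6.000.
Mean = α·x_m/(α−1) = 6.6·6.0/5.6 = 7.071.
Difference = 7.071 − 6.000 = 1.071.
Right-skewed posterior ⇒ mode < mean.

1.071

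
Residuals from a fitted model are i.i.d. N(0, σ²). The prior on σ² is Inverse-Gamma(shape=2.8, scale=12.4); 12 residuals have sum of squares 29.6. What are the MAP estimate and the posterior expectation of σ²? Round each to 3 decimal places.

Posterior: Inverse-Gamma(shape = 2.8+12/2 = 8.8, scale = 12.4+29.6/2 = 27.2).
Mode = β/(α+1) = 27.2/9.8 = 2.776.
Mean = β/(α−1) = 27.2/7.8 = 3.487.
Mean > mode: the posterior has a right tail.

MAP: 2.776. Posterior mean: 3.487.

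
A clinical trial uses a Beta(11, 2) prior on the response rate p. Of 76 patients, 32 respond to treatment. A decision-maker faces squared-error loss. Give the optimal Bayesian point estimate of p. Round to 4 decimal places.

0.4831

Posterior: Beta(11+32, 2+44) = Beta(43, 46).
Mode = (43−1)/(43+46−2) = 42/87 = 0.4828.
Mean = 43/(43+46) = 43/89 = 0.4831.
Squared-error loss ⇒ the optimal estimator is the posterior mean.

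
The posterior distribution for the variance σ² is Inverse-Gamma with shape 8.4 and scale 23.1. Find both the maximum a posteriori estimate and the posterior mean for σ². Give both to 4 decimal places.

MAP = 2.4574; posterior mean = 3.1216

Mode = β/(α+1) = 23.1/9.4 = 2.4574.
Mean = β/(α−1) = 23.1/7.4 = 3.1216.
Mean > mode: the posterior has a right tail.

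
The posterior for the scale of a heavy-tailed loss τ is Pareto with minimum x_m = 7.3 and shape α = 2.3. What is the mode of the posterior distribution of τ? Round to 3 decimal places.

The Pareto density is strictly decreasing on [x_m, ∞), so the mode is x_m = 7.300.
Mean = α·x_m/(α−1) = 2.3·7.3/1.3 = 12.915.
This is the posterior mode — the MAP estimate.

7.300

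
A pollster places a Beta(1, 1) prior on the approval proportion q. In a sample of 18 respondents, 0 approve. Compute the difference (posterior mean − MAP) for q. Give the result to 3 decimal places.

0.050

Posterior: Beta(1+0, 1+18) = Beta(1, 19).
Since α = 1 ≤ 1 and β > 1, the Beta density is monotone decreasing on [0,1]; the mode is at 0.
Mean = 1/(1+19) = 0.050.
Difference = 0.050 − 0.000 = 0.050.
The mean is pulled above the mode by the posterior's right skew.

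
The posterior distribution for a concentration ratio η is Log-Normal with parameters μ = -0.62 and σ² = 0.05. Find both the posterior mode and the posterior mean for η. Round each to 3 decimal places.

Mode = exp(μ − σ²) = exp(-0.67) = 0.512.
Mean = exp(μ + σ²/2) = exp(-0.595) = 0.552.

η_MAP = 0.512, E[η|data] = 0.552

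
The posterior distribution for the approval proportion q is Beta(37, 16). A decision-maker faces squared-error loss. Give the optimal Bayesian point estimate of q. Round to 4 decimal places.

0.6981

Mode = (37−1)/(37+16−2) = 36/51 = 0.7059.
Mean = 37/(37+16) = 37/53 = 0.6981.
Squared-error loss ⇒ the optimal estimator is the posterior mean.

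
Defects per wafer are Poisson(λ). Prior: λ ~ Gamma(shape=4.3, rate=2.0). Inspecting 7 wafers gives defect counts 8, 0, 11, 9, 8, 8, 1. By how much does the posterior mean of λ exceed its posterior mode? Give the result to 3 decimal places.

Σ counts = 45. Posterior: Gamma(shape = 4.3+45 = 49.3, rate = 2.0+7 = 9.0).
Mode = (α−1)/β = 48.3/9.0 = 5.367.
Mean = α/β = 49.3/9.0 = 5.478.
Difference = 5.478 − 5.367 = 0.111.

0.111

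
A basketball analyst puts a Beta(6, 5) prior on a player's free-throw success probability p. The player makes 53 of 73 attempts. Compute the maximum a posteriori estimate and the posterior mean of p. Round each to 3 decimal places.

MAP: 0.707. Posterior mean: 0.702.

Posterior: Beta(6+53, 5+20) = Beta(59, 25).
Mode = (59−1)/(59+25−2) = 58/82 = 0.707.
Mean = 59/(59+25) = 59/84 = 0.702.
The mean is pulled below the mode by the posterior's left skew.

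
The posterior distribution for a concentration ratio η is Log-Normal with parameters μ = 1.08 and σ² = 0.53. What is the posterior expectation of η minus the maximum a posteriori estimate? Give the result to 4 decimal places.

Mode = exp(μ − σ²) = exp(0.55) = 1.7333.
Mean = exp(μ + σ²/2) = exp(1.345) = 3.8382.
Difference = 3.8382 − 1.7333 = 2.1049.
The mean is pulled above the mode by the posterior's right skew.

2.1049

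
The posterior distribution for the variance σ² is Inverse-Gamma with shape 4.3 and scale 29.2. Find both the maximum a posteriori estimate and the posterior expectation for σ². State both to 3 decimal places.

Mode = β/(α+1) = 29.2/5.3 = 5.509.
Mean = β/(α−1) = 29.2/3.3 = 8.848.

MAP: 5.509. Posterior mean: 8.848.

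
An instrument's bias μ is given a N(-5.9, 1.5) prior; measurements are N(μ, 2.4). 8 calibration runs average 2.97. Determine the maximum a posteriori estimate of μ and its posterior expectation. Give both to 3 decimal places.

μ_MAP = 1.492, E[μ|data] = 1.492

Posterior for μ is Normal. Precision-weighted mean: (1/1.5·-5.9 + 8/2.4·2.97) / (1/1.5 + 8/2.4) = 1.492.
A Normal posterior is symmetric, so mode = mean.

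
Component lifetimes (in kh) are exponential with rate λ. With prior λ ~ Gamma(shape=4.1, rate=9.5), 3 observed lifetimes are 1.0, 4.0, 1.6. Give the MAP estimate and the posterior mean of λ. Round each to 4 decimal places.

MAP = 0.3789, posterior mean = 0.4410

Σ times = 6.6. Posterior: Gamma(shape = 4.1+3 = 7.1, rate = 9.5+6.6 = 16.1).
Mode = (α−1)/β = 6.1/16.1 = 0.3789.
Mean = α/β = 7.1/16.1 = 0.4410.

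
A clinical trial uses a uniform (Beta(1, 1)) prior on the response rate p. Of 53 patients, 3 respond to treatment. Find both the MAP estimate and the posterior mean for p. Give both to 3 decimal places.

Posterior: Beta(1+3, 1+50) = Beta(4, 51).
Mode = (4−1)/(4+51−2) = 3/53 = 0.057.
With a flat prior the MAP equals the MLE, 3/53.
Mean = 4/(4+51) = 4/55 = 0.073.
Mean > mode: the posterior has a right tail.

p_MAP = 0.057, E[p|data] = 0.073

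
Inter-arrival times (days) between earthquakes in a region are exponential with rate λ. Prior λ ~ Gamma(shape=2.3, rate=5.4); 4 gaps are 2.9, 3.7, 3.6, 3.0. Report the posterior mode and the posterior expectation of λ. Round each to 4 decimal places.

MAP = 0.2849; posterior mean = 0.3387

Σ times = 13.2. Posterior: Gamma(shape = 2.3+4 = 6.3, rate = 5.4+13.2 = 18.6).
Mode = (α−1)/β = 5.3/18.6 = 0.2849.
Mean = α/β = 6.3/18.6 = 0.3387.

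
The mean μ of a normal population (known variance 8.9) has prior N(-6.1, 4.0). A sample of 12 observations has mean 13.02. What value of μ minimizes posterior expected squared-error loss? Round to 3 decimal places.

Posterior for μ is Normal. Precision-weighted mean: (1/4.0·-6.1 + 12/8.9·13.02) / (1/4.0 + 12/8.9) = 10.029.
A Normal posterior is symmetric, so mode = mean.
Squared-error loss ⇒ the optimal estimator is the posterior mean.

10.029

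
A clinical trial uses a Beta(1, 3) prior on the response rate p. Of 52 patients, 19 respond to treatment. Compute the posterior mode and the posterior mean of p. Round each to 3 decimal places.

MAP = 0.352; posterior mean = 0.357

Posterior: Beta(1+19, 3+33) = Beta(20, 36).
Mode = (20−1)/(20+36−2) = 19/54 = 0.352.
Mean = 20/(20+36) = 20/56 = 0.357.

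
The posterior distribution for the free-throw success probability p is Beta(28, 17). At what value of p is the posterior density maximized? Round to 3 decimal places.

0.628

Mode = (28−1)/(28+17−2) = 27/43 = 0.628.
Mean = 28/(28+17) = 28/45 = 0.622.
This is the posterior mode — the MAP estimate.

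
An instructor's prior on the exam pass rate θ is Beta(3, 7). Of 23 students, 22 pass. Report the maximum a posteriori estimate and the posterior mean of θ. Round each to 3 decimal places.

maximum a posteriori estimate = 0.774, posterior mean = 0.758

Posterior: Beta(3+22, 7+1) = Beta(25, 8).
Mode = (25−1)/(25+8−2) = 24/31 = 0.774.
Mean = 25/(25+8) = 25/33 = 0.758.
The posterior is left-skewed, so the mode exceeds the mean.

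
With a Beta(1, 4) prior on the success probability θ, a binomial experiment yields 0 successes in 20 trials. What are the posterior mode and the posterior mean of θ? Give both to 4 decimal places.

MAP = 0.0000, posterior mean = 0.0400

Posterior: Beta(1+0, 4+20) = Beta(1, 24).
Since α = 1 ≤ 1 and β > 1, the Beta density is monotone decreasing on [0,1]; the mode is at 0.
Mean = 1/(1+24) = 0.0400.
The posterior is right-skewed, so the mean exceeds the mode.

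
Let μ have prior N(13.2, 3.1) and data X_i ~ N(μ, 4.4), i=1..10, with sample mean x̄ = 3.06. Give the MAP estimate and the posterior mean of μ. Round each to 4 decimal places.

Posterior for μ is Normal. Precision-weighted mean: (1/3.1·13.2 + 10/4.4·3.06) / (1/3.1 + 10/4.4) = 4.3203.
A Normal posterior is symmetric, so mode = mean.

MAP estimate = 4.3203, posterior mean = 4.3203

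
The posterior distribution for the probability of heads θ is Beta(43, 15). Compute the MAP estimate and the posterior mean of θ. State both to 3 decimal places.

Mode = (43−1)/(43+15−2) = 42/56 = 0.750.
Mean = 43/(43+15) = 43/58 = 0.741.
Left-skewed posterior ⇒ mean < mode.

θ_MAP = 0.750, E[θ|data] = 0.741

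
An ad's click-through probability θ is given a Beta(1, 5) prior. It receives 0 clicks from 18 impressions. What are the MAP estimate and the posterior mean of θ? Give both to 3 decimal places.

MAP = 0.000; posterior mean = 0.042

Posterior: Beta(1+0, 5+18) = Beta(1, 23).
Since α = 1 ≤ 1 and β > 1, the Beta density is monotone decreasing on [0,1]; the mode is at 0.
Mean = 1/(1+23) = 0.042.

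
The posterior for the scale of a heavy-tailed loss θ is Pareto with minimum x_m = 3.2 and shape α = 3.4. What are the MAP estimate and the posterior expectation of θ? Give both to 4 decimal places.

The Pareto density is strictly decreasing on [x_m, ∞), so the mode is x_m = 3.2000.
Mean = α·x_m/(α−1) = 3.4·3.2/2.4 = 4.5333.

MAP: 3.2000. Posterior mean: 4.5333.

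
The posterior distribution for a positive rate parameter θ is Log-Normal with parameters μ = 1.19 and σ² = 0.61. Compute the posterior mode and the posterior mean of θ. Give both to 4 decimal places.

Mode = exp(μ − σ²) = exp(0.58) = 1.7860.
Mean = exp(μ + σ²/2) = exp(1.495) = 4.4593.

MAP: 1.7860. Posterior mean: 4.4593.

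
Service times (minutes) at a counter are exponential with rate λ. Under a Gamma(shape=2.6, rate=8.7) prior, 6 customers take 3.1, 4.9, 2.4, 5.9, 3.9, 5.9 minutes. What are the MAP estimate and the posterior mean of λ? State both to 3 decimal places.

MAP: 0.218. Posterior mean: 0.247.

Σ times = 26.1. Posterior: Gamma(shape = 2.6+6 = 8.6, rate = 8.7+26.1 = 34.8).
Mode = (α−1)/β = 7.6/34.8 = 0.218.
Mean = α/β = 8.6/34.8 = 0.247.
The posterior is right-skewed, so the mean exceeds the mode.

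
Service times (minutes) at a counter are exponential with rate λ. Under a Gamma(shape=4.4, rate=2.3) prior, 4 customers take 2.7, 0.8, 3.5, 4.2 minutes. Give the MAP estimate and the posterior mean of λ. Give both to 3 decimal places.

MAP = 0.548, posterior mean = 0.622

Σ times = 11.2. Posterior: Gamma(shape = 4.4+4 = 8.4, rate = 2.3+11.2 = 13.5).
Mode = (α−1)/β = 7.4/13.5 = 0.548.
Mean = α/β = 8.4/13.5 = 0.622.
Right-skewed posterior ⇒ mode < mean.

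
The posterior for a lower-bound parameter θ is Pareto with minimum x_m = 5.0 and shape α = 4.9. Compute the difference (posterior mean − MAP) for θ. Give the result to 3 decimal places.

The Pareto density is strictly decreasing on [x_m, ∞), so the mode is x_m = 5.000.
Mean = α·x_m/(α−1) = 4.9·5.0/3.9 = 6.282.
Difference = 6.282 − 5.000 = 1.282.

1.282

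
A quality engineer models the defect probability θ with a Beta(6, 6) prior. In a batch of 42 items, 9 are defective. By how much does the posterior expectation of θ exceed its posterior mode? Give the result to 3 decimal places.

0.009

Posterior: Beta(6+9, 6+33) = Beta(15, 39).
Mode = (15−1)/(15+39−2) = 14/52 = 0.269.
Mean = 15/(15+39) = 15/54 = 0.278.
Difference = 0.278 − 0.269 = 0.009.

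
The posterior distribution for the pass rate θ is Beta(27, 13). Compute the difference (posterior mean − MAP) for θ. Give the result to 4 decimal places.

Mode = (27−1)/(27+13−2) = 26/38 = 0.6842.
Mean = 27/(27+13) = 27/40 = 0.6750.
Difference = 0.6750 − 0.6842 = -0.0092.

-0.0092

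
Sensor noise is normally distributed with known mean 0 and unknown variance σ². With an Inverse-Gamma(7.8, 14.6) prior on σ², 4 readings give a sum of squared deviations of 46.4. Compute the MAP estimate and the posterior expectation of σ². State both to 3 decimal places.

MAP: 3.500. Posterior mean: 4.295.

Posterior: Inverse-Gamma(shape = 7.8+4/2 = 9.8, scale = 14.6+46.4/2 = 37.8).
Mode = β/(α+1) = 37.8/10.8 = 3.500.
Mean = β/(α−1) = 37.8/8.8 = 4.295.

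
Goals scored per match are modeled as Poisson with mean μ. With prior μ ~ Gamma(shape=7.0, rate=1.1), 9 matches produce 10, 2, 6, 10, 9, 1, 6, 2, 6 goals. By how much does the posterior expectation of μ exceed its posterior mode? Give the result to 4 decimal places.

Σ counts = 52. Posterior: Gamma(shape = 7.0+52 = 59.0, rate = 1.1+9 = 10.1).
Mode = (α−1)/β = 58.0/10.1 = 5.7426.
Mean = α/β = 59.0/10.1 = 5.8416.
Difference = 5.8416 − 5.7426 = 0.0990.
Right-skewed posterior ⇒ mode < mean.

0.0990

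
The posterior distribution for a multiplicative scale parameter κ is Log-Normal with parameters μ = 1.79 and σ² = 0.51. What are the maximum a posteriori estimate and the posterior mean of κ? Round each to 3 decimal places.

Mode = exp(μ − σ²) = exp(1.28) = 3.597.
Mean = exp(μ + σ²/2) = exp(2.045) = 7.729.
Right-skewed posterior ⇒ mode < mean.

maximum a posteriori estimate = 3.597, posterior mean = 7.729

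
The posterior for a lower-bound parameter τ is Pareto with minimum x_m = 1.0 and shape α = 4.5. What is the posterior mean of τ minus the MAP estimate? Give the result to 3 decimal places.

The Pareto density is strictly decreasing on [x_m, ∞), so the mode is x_m = 1.000.
Mean = α·x_m/(α−1) = 4.5·1.0/3.5 = 1.286.
Difference = 1.286 − 1.000 = 0.286.
Mean > mode: the posterior has a right tail.

0.286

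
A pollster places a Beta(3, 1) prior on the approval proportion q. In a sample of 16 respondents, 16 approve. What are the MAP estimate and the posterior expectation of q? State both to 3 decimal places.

Posterior: Beta(3+16, 1+0) = Beta(19, 1).
Since β = 1 ≤ 1 and α > 1, the Beta density is monotone increasing on [0,1]; the mode is at 1.
Mean = 19/(19+1) = 0.950.

MAP = 1.000; posterior mean = 0.950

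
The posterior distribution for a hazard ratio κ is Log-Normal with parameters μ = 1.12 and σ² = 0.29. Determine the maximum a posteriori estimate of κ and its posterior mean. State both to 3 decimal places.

Mode = exp(μ − σ²) = exp(0.83) = 2.293.
Mean = exp(μ + σ²/2) = exp(1.265) = 3.543.

κ_MAP = 2.293, E[κ|data] = 3.543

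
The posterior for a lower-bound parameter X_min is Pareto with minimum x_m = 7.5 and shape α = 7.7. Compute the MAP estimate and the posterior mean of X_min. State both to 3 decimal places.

MAP = 7.500, posterior mean = 8.619

The Pareto density is strictly decreasing on [x_m, ∞), so the mode is x_m = 7.500.
Mean = α·x_m/(α−1) = 7.7·7.5/6.7 = 8.619.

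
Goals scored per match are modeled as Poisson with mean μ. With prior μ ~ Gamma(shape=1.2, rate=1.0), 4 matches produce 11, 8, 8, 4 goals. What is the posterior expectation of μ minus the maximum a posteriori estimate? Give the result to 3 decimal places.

Σ counts = 31. Posterior: Gamma(shape = 1.2+31 = 32.2, rate = 1.0+4 = 5.0).
Mode = (α−1)/β = 31.2/5.0 = 6.240.
Mean = α/β = 32.2/5.0 = 6.440.
Difference = 6.440 − 6.240 = 0.200.

0.200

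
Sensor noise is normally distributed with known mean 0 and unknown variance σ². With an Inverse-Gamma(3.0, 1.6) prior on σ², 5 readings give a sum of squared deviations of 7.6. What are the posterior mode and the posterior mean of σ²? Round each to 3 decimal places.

MAP: 0.831. Posterior mean: 1.200.

Posterior: Inverse-Gamma(shape = 3.0+5/2 = 5.5, scale = 1.6+7.6/2 = 5.4).
Mode = β/(α+1) = 5.4/6.5 = 0.831.
Mean = β/(α−1) = 5.4/4.5 = 1.200.
Right-skewed posterior ⇒ mode < mean.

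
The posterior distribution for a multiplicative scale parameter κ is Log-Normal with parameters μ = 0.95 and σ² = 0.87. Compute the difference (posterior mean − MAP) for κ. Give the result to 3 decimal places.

2.912

Mode = exp(μ − σ²) = exp(0.08) = 1.083.
Mean = exp(μ + σ²/2) = exp(1.385) = 3.995.
Difference = 3.995 − 1.083 = 2.912.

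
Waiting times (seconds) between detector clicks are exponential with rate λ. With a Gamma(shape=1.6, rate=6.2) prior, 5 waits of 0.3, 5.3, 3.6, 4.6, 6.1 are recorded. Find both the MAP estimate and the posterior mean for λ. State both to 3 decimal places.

Σ times = 19.9. Posterior: Gamma(shape = 1.6+5 = 6.6, rate = 6.2+19.9 = 26.1).
Mode = (α−1)/β = 5.6/26.1 = 0.215.
Mean = α/β = 6.6/26.1 = 0.253.

λ_MAP = 0.215, E[λ|data] = 0.253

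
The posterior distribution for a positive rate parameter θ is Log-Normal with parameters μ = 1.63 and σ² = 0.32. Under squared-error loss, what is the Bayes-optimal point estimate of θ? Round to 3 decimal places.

5.989

Mode = exp(μ − σ²) = exp(1.31) = 3.706.
Mean = exp(μ + σ²/2) = exp(1.790) = 5.989.
Squared-error loss ⇒ the optimal estimator is the posterior mean.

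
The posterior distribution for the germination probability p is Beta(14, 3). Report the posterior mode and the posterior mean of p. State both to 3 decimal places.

posterior mode = 0.867, posterior mean = 0.824

Mode = (14−1)/(14+3−2) = 13/15 = 0.867.
Mean = 14/(14+3) = 14/17 = 0.824.
The posterior is left-skewed, so the mode exceeds the mean.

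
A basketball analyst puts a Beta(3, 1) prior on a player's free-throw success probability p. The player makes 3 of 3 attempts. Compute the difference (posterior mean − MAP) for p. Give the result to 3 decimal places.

-0.143

Posterior: Beta(3+3, 1+0) = Beta(6, 1).
Since β = 1 ≤ 1 and α > 1, the Beta density is monotone increasing on [0,1]; the mode is at 1.
Mean = 6/(6+1) = 0.857.
Difference = 0.857 − 1.000 = -0.143.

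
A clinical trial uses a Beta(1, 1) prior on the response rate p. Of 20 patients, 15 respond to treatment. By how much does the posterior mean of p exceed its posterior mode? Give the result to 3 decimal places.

-0.023

Posterior: Beta(1+15, 1+5) = Beta(16, 6).
Mode = (16−1)/(16+6−2) = 15/20 = 0.750.
Mean = 16/(16+6) = 16/22 = 0.727.
Difference = 0.727 − 0.750 = -0.023.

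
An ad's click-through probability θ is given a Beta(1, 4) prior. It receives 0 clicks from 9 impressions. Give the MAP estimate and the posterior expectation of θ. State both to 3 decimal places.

Posterior: Beta(1+0, 4+9) = Beta(1, 13).
Since α = 1 ≤ 1 and β > 1, the Beta density is monotone decreasing on [0,1]; the mode is at 0.
Mean = 1/(1+13) = 0.071.
The posterior is right-skewed, so the mean exceeds the mode.

θ_MAP = 0.000, E[θ|data] = 0.071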